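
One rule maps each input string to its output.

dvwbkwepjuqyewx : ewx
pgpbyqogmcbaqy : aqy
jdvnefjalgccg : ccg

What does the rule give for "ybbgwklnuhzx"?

The transformation: keep only the last 3 characters.
"ybbgwklnuhzx" → "hzx".

hzx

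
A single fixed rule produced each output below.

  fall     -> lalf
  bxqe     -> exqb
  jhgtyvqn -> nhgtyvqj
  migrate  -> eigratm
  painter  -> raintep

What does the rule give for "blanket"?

What's happening: swap the first and last characters.
For "blanket" the result is "tlankeb".

tlankeb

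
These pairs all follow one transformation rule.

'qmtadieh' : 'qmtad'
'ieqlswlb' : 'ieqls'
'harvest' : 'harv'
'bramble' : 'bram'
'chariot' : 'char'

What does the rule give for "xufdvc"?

What's happening: delete the last 3 characters.
For "xufdvc" the result is "xuf".

xuf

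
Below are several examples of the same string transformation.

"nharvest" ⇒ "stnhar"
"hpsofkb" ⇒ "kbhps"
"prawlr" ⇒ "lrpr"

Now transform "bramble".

lebra

Rule — move the last 2 characters to the front (rotate right by 2), then delete the last 2 characters.
Starting from "bramble": after the first operation, "lebramb"; after the second, "lebra".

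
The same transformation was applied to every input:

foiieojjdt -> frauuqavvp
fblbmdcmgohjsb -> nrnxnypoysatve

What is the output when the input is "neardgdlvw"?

Rule — shift every letter 12 places forward in the alphabet (wrapping around), then move the last character to the front.
For "neardgdlvw", step one produces "zqmdpspxhi"; step two turns that into "izqmdpspxh".

izqmdpspxh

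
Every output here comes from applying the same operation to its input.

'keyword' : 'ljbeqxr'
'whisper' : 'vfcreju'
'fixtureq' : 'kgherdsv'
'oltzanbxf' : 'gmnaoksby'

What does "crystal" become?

Rule — shift every letter 13 places forward in the alphabet (wrapping around) — i.e. ROT13, then move the first 2 characters to the end (rotate left by 2).
Working it through for "crystal": intermediate "pelfgny", final "lfgnype".
(Check on "keyword": → "xrljbeq" → "ljbeqxr" ✓)

lfgnype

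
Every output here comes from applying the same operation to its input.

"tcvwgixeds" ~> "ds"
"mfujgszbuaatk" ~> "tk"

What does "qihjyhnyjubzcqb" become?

The rule is to keep only the last 2 characters.
For "qihjyhnyjubzcqb" the result is "qb".

qb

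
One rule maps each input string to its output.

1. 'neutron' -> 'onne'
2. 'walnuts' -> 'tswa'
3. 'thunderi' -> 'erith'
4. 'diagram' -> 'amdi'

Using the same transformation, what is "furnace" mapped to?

cefu

In each case the input is transformed by: move the first 2 characters to the end (rotate left by 2), then delete the first 3 characters.
On "furnace": the first step gives "rnacefu", and the second then gives "cefu".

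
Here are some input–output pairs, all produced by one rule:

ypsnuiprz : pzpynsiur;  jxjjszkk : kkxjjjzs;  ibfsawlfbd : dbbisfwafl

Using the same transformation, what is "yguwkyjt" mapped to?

tjgywuyk

Looking at the pairs, the operation is to swap each adjacent pair of characters (1↔2, 3↔4, ...), then move the last 2 characters to the front (rotate right by 2).
On "yguwkyjt": the first step gives "gywuyktj", and the second then gives "tjgywuyk".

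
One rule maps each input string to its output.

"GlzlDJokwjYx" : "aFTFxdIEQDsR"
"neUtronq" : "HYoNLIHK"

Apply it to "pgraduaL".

The transformation: flip the case of every letter, then shift every letter 6 places backward in the alphabet (wrapping around).
"pgraduaL" → "PGRADUAl" → "JALUXOUf".

JALUXOUf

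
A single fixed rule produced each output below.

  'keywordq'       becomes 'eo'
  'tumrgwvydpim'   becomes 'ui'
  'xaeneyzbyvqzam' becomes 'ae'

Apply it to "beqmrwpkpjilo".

The rule is to keep one character in every 3, starting at position 2 (positions 2nd, 5th, 8th, ...), then keep only the vowels.
On "beqmrwpkpjilo" that produces "ei".

ei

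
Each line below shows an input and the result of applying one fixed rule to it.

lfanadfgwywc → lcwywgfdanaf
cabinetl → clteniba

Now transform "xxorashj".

xjhsarox

What's happening: move the first character to the end, then reverse the string.
Working it through for "xxorashj": intermediate "xorashjx", final "xjhsarox".
(Check on "lfanadfgwywc": → "fanadfgwywcl" → "lcwywgfdanaf" ✓)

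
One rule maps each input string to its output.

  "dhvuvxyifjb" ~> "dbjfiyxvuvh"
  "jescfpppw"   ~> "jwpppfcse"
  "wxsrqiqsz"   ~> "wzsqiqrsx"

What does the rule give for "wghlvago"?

Rule — move the first character to the end, then reverse the string.
Starting from "wghlvago": after the first operation, "ghlvagow"; after the second, "wogavlhg".
(Check on "dhvuvxyifjb": → "hvuvxyifjbd" → "dbjfiyxvuvh" ✓)

wogavlhg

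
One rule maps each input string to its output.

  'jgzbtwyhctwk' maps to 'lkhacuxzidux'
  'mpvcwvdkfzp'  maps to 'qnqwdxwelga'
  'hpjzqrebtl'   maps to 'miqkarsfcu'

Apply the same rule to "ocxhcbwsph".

Each output is the input with this applied: shift every letter 1 place forward in the alphabet (wrapping around), then move the last character to the front.
For "ocxhcbwsph", step one produces "pdyidcxtqi"; step two turns that into "ipdyidcxtq".

ipdyidcxtq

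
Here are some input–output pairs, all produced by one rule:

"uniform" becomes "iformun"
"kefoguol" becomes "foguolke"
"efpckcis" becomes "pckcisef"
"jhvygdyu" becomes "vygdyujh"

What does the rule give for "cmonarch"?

In each case the input is transformed by: move the first 2 characters to the end (rotate left by 2).
On "cmonarch" that produces "onarchcm".

onarchcm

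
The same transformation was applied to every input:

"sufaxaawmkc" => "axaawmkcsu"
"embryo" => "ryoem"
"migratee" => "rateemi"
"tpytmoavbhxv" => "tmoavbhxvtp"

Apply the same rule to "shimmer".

What's happening: move the first 2 characters to the end (rotate left by 2), then delete the first character.
For "shimmer", step one produces "immersh"; step two turns that into "mmersh".

mmersh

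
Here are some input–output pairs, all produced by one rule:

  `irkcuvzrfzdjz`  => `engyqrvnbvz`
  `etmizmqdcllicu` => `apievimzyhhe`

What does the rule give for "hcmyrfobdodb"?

dyiunbkxzk

What's happening: shift every letter 4 places backward in the alphabet (wrapping around), then delete the last 2 characters.
"hcmyrfobdodb" → "dyiunbkxzkzx" → "dyiunbkxzk".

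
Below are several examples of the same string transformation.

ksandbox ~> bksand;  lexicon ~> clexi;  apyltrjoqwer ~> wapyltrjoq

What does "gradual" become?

ugrad

Rule — delete the last 2 characters, then move the last character to the front.
Starting from "gradual": after the first operation, "gradu"; after the second, "ugrad".
(Check on "ksandbox": → "ksandb" → "bksand" ✓)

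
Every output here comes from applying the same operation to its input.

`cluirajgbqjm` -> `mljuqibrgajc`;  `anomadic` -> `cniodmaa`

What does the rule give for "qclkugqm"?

Rule — take characters alternately from the front and the back (1st, last, 2nd, 2nd-last, ...), then move the first character to the end.
For "qclkugqm", step one produces "qmcqlgku"; step two turns that into "mcqlgkuq".

mcqlgkuq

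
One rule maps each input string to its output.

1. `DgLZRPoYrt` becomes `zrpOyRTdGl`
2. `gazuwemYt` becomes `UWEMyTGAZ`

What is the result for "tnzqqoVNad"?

Looking at the pairs, the operation is to flip the case of every letter, then move the first 3 characters to the end (rotate left by 3).
Working it through for "tnzqqoVNad": intermediate "TNZQQOvnAD", final "QQOvnADTNZ".

QQOvnADTNZ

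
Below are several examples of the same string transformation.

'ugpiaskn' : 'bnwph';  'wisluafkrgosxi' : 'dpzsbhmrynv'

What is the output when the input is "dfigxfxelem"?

The pattern: delete the last 3 characters, then shift every letter 7 places forward in the alphabet (wrapping around).
Working it through for "dfigxfxelem": intermediate "dfigxfxe", final "kmpnemel".

kmpnemel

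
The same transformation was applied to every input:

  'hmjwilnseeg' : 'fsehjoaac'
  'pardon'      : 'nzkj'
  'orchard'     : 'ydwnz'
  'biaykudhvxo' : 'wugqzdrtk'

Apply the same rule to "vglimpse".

The pattern: delete the first 2 characters, then shift every letter 4 places backward in the alphabet (wrapping around).
For "vglimpse", step one produces "limpse"; step two turns that into "heiloa".

heiloa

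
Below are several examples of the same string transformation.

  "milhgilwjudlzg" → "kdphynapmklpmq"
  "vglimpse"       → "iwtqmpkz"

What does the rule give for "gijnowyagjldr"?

The pattern: shift every letter 4 places forward in the alphabet (wrapping around), then reverse the string.
Starting from "gijnowyagjldr": after the first operation, "kmnrsaceknphv"; after the second, "vhpnkecasrnmk".

vhpnkecasrnmk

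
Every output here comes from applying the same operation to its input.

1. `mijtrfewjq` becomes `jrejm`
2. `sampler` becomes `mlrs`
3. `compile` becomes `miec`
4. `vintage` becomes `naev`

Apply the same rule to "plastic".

In each case the input is transformed by: keep every other character starting from the first (positions 1st, 3rd, 5th, ...), then move the first character to the end.
Working it through for "plastic": intermediate "patc", final "atcp".

atcp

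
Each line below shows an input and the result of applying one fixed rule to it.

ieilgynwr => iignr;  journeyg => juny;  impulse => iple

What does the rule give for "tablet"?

tbe

What's happening: keep every other character starting from the first (positions 1st, 3rd, 5th, ...).
For "tablet" the result is "tbe".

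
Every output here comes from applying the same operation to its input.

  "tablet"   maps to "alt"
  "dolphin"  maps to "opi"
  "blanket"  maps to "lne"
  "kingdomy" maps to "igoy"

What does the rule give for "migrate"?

Looking at the pairs, the operation is to keep every other character starting from the second (positions 2nd, 4th, 6th, ...).
For "migrate" the result is "irt".

irt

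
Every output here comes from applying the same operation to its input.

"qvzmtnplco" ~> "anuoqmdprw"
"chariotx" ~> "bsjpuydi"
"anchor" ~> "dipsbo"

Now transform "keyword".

zxpself

In each case the input is transformed by: move the first 2 characters to the end (rotate left by 2), then shift every letter 1 place forward in the alphabet (wrapping around).
"keyword" → "ywordke" → "zxpself".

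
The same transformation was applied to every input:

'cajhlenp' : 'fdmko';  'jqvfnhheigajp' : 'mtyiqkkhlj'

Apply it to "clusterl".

foxvw

In each case the input is transformed by: delete the last 3 characters, then shift every letter 3 places forward in the alphabet (wrapping around).
"clusterl" → "clust" → "foxvw".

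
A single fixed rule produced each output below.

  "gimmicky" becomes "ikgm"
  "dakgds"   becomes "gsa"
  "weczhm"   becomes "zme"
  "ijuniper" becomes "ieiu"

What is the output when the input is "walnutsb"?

Rule — swap the front and back halves of the string, then keep every other character starting from the first (positions 1st, 3rd, 5th, ...).
On "walnutsb": the first step gives "utsbwaln", and the second then gives "uswl".

uswl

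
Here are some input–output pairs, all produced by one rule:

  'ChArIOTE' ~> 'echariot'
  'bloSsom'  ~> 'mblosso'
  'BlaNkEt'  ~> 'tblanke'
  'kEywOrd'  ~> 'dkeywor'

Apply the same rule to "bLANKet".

In each case the input is transformed by: move the last character to the front, then convert every letter to lowercase.
So "bLANKet" becomes "tblanke".
(Check on "bloSsom": → "mbloSso" → "mblosso" ✓)

tblanke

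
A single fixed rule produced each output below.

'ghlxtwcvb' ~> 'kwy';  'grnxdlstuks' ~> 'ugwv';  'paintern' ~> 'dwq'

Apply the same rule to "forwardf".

The rule is to shift every letter 3 places forward in the alphabet (wrapping around), then keep one character in every 3, starting at position 2 (positions 2nd, 5th, 8th, ...).
Doing the same to "forwardf": "rdi".
(Check on "paintern": → "sdlqwhuq" → "dwq" ✓)

rdi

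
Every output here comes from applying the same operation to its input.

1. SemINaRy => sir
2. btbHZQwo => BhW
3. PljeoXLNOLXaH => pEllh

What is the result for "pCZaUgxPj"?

PAX

Each output is the input with this applied: flip the case of every letter, then keep one character in every 3, starting at position 1 (positions 1st, 4th, 7th, ...).
For "pCZaUgxPj", step one produces "PczAuGXpJ"; step two turns that into "PAX".
(Check on "SemINaRy": → "sEMinArY" → "sir" ✓)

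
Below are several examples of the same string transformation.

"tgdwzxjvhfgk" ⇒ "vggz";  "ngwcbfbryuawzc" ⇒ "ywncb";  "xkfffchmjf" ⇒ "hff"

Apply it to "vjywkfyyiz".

What's happening: swap the front and back halves of the string, then keep one character in every 3, starting at position 2 (positions 2nd, 5th, 8th, ...).
"vjywkfyyiz" → "fyyizvjywk" → "yzy".

yzy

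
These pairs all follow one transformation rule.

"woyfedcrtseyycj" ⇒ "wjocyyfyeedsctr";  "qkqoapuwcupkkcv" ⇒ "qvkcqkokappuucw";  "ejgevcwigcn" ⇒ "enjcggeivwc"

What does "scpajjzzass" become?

sscspaazjzj

The pattern: take characters alternately from the front and the back (1st, last, 2nd, 2nd-last, ...).
On "scpajjzzass" that produces "sscspaazjzj".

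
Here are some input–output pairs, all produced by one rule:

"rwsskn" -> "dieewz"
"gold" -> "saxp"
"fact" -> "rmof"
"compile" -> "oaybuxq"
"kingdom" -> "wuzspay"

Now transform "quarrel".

cgmddqx

Rule — shift every letter 12 places forward in the alphabet (wrapping around).
For "quarrel" the result is "cgmddqx".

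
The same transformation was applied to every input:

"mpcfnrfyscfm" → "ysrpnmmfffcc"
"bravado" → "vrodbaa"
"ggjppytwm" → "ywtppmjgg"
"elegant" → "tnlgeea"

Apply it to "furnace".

urnfeca

In each case the input is transformed by: sort the characters into reverse alphabetical order.
On "furnace" that produces "urnfeca".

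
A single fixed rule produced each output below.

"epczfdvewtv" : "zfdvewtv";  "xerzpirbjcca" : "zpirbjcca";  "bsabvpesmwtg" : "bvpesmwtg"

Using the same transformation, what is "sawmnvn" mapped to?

Each output is the input with this applied: delete the first 3 characters.
"sawmnvn" → "mnvn".

mnvn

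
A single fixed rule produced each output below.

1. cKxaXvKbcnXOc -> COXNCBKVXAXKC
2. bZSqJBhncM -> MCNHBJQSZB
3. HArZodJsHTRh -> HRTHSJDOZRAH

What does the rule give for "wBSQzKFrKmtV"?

In each case the input is transformed by: reverse the string, then convert every letter to uppercase.
"wBSQzKFrKmtV" → "VtmKrFKzQSBw" → "VTMKRFKZQSBW".

VTMKRFKZQSBW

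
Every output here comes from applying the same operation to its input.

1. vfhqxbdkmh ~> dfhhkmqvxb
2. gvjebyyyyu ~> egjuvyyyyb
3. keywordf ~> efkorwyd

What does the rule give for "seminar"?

In each case the input is transformed by: sort the characters into alphabetical order, then move the first character to the end.
Applying both steps to "seminar": "aeimnrs", then "eimnrsa".
(Check on "keywordf": → "defkorwy" → "efkorwyd" ✓)

eimnrsa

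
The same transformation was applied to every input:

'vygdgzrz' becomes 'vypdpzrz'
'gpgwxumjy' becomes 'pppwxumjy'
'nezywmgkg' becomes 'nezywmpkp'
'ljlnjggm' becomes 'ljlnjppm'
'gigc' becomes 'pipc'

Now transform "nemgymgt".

nempympt

Looking at the pairs, the operation is to replace every "g" with "p".
Doing the same to "nemgymgt": "nempympt".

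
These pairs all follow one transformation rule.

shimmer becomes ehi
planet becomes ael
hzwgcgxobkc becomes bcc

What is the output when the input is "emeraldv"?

ade

Rule — sort the characters into alphabetical order, then keep only the first 3 characters.
"emeraldv" → "ade".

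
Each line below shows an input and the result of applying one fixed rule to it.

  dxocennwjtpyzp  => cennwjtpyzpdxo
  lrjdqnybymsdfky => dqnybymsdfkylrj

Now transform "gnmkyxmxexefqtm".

In each case the input is transformed by: move the first 3 characters to the end (rotate left by 3).
On "gnmkyxmxexefqtm" that produces "kyxmxexefqtmgnm".

kyxmxexefqtmgnm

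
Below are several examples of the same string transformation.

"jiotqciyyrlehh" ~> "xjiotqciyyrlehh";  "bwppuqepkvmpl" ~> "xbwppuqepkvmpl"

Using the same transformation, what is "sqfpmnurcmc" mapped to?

xsqfpmnurcmc

Rule — prepend "x".
For "sqfpmnurcmc" the result is "xsqfpmnurcmc".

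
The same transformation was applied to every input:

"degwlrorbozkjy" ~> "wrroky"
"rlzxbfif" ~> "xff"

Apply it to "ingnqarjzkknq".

The pattern: keep every other character starting from the second (positions 2nd, 4th, 6th, ...), then delete the first character.
"ingnqarjzkknq" → "najkn".

najkn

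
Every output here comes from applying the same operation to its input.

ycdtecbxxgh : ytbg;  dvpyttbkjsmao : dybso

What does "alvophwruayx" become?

aowa

What's happening: keep one character in every 3, starting at position 1 (positions 1st, 4th, 7th, ...).
Applying that to "alvophwruayx" gives "aowa".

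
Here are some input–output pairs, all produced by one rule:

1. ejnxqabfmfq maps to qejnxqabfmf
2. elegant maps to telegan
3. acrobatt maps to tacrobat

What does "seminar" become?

Looking at the pairs, the operation is to move the last character to the front.
"seminar" → "rsemina".

rsemina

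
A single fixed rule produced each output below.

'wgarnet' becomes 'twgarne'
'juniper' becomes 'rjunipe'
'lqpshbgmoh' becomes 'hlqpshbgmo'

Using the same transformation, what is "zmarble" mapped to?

ezmarbl

Rule — move the last character to the front.
So "zmarble" becomes "ezmarbl".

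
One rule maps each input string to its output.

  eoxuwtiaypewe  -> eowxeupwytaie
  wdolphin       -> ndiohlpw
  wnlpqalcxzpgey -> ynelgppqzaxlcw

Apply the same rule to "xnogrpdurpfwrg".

gnrowgfrpprdux

The rule is to take characters alternately from the front and the back (1st, last, 2nd, 2nd-last, ...), then move the first character to the end.
On "xnogrpdurpfwrg": the first step gives "xgnrowgfrpprdu", and the second then gives "gnrowgfrpprdux".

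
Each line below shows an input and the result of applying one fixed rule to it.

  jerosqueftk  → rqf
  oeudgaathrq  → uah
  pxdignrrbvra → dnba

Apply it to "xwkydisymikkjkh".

kimkh

What's happening: keep one character in every 3, starting at position 3 (positions 3rd, 6th, 9th, ...).
"xwkydisymikkjkh" → "kimkh".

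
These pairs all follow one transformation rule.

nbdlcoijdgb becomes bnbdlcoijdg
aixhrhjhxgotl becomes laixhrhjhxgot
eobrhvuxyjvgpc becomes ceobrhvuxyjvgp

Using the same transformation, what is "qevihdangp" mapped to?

pqevihdang

Looking at the pairs, the operation is to move the last character to the front.
For "qevihdangp" the result is "pqevihdang".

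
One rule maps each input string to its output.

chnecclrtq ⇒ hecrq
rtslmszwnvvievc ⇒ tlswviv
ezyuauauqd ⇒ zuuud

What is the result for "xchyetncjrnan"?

The pattern: keep every other character starting from the second (positions 2nd, 4th, 6th, ...).
So "xchyetncjrnan" becomes "cytcra".

cytcra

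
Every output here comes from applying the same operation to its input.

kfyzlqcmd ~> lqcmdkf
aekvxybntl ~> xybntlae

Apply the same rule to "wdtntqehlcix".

Each output is the input with this applied: move the first 2 characters to the end (rotate left by 2), then delete the first 2 characters.
Applying both steps to "wdtntqehlcix": "tntqehlcixwd", then "tqehlcixwd".

tqehlcixwd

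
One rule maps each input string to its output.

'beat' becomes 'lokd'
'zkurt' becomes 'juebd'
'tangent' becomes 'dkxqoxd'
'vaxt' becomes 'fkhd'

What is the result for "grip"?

qbsz

The transformation: shift every letter 10 places forward in the alphabet (wrapping around).
"grip" → "qbsz".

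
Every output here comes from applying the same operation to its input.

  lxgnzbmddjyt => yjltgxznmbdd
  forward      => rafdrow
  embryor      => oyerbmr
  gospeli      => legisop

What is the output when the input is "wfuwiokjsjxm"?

xjwmufiwkosj

Each output is the input with this applied: move the last 3 characters to the front (rotate right by 3), then swap each adjacent pair of characters (1↔2, 3↔4, ...).
Doing the same to "wfuwiokjsjxm": "xjwmufiwkosj".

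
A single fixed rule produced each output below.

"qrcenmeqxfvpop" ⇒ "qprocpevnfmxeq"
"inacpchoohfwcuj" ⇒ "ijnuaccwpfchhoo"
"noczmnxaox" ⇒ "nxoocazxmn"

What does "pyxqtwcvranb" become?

The rule is to take characters alternately from the front and the back (1st, last, 2nd, 2nd-last, ...).
On "pyxqtwcvranb" that produces "pbynxaqrtvwc".

pbynxaqrtvwc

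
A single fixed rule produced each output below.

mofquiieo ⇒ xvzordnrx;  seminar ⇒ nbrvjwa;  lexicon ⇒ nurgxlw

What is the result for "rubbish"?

dakkbrq

Rule — shift every letter 9 places forward in the alphabet (wrapping around), then swap each adjacent pair of characters (1↔2, 3↔4, ...).
Applying both steps to "rubbish": "adkkrbq", then "dakkbrq".
(Check on "lexicon": → "ungrlxw" → "nurgxlw" ✓)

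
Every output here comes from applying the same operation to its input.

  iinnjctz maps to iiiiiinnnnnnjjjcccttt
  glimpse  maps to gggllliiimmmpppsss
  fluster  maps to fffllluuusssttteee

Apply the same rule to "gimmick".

gggiiimmmmmmiiiccc

The transformation: delete the last character, then repeat every character 3 times.
On "gimmick": the first step gives "gimmic", and the second then gives "gggiiimmmmmmiiiccc".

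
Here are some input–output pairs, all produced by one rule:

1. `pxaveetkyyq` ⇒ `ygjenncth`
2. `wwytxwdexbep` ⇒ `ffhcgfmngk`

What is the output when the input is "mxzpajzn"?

vgiyjs

The transformation: shift every letter 9 places forward in the alphabet (wrapping around), then delete the last 2 characters.
"mxzpajzn" → "vgiyjsiw" → "vgiyjs".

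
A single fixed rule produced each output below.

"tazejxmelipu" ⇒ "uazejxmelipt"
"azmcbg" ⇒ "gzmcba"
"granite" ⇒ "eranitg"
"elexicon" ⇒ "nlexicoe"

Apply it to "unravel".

Rule — swap the first and last characters.
So "unravel" becomes "lnraveu".

lnraveu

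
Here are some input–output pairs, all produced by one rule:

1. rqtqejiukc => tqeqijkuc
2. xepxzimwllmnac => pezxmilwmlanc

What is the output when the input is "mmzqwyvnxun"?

The rule is to delete the first character, then swap each adjacent pair of characters (1↔2, 3↔4, ...).
For "mmzqwyvnxun" the result is "zmwqvyxnnu".

zmwqvyxnnu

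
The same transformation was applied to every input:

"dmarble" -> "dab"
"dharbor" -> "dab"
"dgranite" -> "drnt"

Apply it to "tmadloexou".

taleo

What's happening: delete the last character, then keep every other character starting from the first (positions 1st, 3rd, 5th, ...).
On "tmadloexou": the first step gives "tmadloexo", and the second then gives "taleo".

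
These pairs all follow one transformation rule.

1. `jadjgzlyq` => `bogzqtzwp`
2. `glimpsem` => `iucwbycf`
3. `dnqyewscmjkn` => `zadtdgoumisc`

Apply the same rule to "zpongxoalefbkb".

Rule — shift every letter 10 places backward in the alphabet (wrapping around), then move the last 3 characters to the front (rotate right by 3).
Starting from "zpongxoalefbkb": after the first operation, "pfedwneqbuvrar"; after the second, "rarpfedwneqbuv".

rarpfedwneqbuv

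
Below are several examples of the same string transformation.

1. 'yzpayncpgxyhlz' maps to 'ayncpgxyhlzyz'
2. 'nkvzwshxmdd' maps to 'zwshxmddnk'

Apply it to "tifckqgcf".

The transformation: move the first 2 characters to the end (rotate left by 2), then delete the first character.
On "tifckqgcf": the first step gives "fckqgcfti", and the second then gives "ckqgcfti".

ckqgcfti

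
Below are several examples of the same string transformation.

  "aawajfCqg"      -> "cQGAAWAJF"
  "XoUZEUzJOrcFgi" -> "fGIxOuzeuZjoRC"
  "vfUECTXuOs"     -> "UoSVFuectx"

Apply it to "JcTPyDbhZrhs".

In each case the input is transformed by: move the last 3 characters to the front (rotate right by 3), then flip the case of every letter.
"JcTPyDbhZrhs" → "rhsJcTPyDbhZ" → "RHSjCtpYdBHz".

RHSjCtpYdBHz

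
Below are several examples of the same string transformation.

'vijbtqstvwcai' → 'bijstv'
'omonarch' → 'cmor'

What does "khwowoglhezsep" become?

ehkopwz

Each output is the input with this applied: sort the characters into alphabetical order, then keep every other character starting from the second (positions 2nd, 4th, 6th, ...).
Applying that to "khwowoglhezsep" gives "ehkopwz".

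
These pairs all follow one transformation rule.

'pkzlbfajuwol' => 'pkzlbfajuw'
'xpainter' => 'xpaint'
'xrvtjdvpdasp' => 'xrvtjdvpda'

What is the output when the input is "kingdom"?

kingd

What's happening: delete the last 2 characters.
For "kingdom" the result is "kingd".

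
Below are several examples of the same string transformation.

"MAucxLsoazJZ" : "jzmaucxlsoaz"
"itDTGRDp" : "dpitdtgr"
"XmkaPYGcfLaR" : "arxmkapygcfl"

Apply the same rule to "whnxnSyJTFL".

flwhnxnsyjt

The transformation: move the last 2 characters to the front (rotate right by 2), then convert every letter to lowercase.
Starting from "whnxnSyJTFL": after the first operation, "FLwhnxnSyJT"; after the second, "flwhnxnsyjt".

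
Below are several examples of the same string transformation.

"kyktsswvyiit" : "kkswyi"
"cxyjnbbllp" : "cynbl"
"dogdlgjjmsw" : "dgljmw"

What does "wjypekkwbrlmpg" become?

wyekblp

In each case the input is transformed by: keep every other character starting from the first (positions 1st, 3rd, 5th, ...).
So "wjypekkwbrlmpg" becomes "wyekblp".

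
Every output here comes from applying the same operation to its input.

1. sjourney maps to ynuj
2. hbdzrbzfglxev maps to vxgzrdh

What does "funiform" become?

moiu

Looking at the pairs, the operation is to reverse the string, then keep every other character starting from the first (positions 1st, 3rd, 5th, ...).
Starting from "funiform": after the first operation, "mrofinuf"; after the second, "moiu".
(Check on "hbdzrbzfglxev": → "vexlgfzbrzdbh" → "vxgzrdh" ✓)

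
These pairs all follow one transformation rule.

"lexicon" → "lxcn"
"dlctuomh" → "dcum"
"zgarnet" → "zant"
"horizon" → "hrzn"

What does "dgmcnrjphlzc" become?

What's happening: keep every other character starting from the first (positions 1st, 3rd, 5th, ...).
So "dgmcnrjphlzc" becomes "dmnjhz".

dmnjhz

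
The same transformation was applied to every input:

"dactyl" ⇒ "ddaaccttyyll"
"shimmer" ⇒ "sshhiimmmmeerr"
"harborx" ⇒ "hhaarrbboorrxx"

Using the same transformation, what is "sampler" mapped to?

What's happening: double every character.
On "sampler" that produces "ssaammpplleerr".

ssaammpplleerr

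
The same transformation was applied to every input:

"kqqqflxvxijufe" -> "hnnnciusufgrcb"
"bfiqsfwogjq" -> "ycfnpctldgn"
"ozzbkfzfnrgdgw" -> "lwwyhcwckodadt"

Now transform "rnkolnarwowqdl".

The pattern: shift every letter 3 places backward in the alphabet (wrapping around).
For "rnkolnarwowqdl" the result is "okhlikxotltnai".

okhlikxotltnai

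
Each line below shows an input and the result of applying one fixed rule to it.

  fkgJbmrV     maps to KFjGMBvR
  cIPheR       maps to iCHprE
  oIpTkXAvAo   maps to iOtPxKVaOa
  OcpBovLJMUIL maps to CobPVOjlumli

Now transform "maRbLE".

AMBrel

The pattern: flip the case of every letter, then swap each adjacent pair of characters (1↔2, 3↔4, ...).
For "maRbLE", step one produces "MArBle"; step two turns that into "AMBrel".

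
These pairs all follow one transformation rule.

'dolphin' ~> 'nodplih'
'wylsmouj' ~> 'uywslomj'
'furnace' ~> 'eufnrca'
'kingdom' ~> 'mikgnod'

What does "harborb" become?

What's happening: swap each adjacent pair of characters (1↔2, 3↔4, ...), then move the last character to the front.
"harborb" → "bahbrro".

bahbrro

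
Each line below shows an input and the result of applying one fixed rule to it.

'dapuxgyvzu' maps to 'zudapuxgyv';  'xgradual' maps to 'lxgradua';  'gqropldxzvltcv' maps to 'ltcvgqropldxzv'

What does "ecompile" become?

The pattern: move the first 3 characters to the end (rotate left by 3), then swap the front and back halves of the string.
Working it through for "ecompile": intermediate "mpileeco", final "eecompil".

eecompil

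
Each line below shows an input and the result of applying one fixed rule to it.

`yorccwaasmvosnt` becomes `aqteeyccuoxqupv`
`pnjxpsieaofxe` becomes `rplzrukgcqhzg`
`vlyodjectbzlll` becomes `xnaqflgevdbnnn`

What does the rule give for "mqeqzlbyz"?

osgsbndab

The rule is to shift every letter 2 places forward in the alphabet (wrapping around).
Applying that to "mqeqzlbyz" gives "osgsbndab".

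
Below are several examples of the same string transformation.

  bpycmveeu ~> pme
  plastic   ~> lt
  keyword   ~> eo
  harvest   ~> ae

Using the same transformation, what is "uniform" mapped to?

The rule is to keep one character in every 3, starting at position 2 (positions 2nd, 5th, 8th, ...).
Applying that to "uniform" gives "no".

no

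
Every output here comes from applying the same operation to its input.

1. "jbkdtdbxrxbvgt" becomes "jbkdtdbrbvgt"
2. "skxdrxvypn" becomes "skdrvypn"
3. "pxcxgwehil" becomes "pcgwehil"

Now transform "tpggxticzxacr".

tpggticzacr

Rule — remove every "x".
Applying that to "tpggxticzxacr" gives "tpggticzacr".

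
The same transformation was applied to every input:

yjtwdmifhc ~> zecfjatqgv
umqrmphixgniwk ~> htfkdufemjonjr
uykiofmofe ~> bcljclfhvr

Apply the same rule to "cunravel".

ibsxokrz

Looking at the pairs, the operation is to shift every letter 3 places backward in the alphabet (wrapping around), then reverse the string.
"cunravel" → "zrkoxsbi" → "ibsxokrz".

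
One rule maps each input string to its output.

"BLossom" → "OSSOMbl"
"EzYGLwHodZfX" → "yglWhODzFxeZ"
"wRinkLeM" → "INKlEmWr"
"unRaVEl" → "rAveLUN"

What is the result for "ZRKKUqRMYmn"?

kkuQrmyMNzr

Rule — flip the case of every letter, then move the first 2 characters to the end (rotate left by 2).
Working it through for "ZRKKUqRMYmn": intermediate "zrkkuQrmyMN", final "kkuQrmyMNzr".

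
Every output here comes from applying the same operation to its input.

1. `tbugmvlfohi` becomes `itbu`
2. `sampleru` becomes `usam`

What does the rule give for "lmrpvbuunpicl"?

What's happening: move the first 3 characters to the end (rotate left by 3), then keep only the last 4 characters.
Starting from "lmrpvbuunpicl": after the first operation, "pvbuunpicllmr"; after the second, "llmr".

llmr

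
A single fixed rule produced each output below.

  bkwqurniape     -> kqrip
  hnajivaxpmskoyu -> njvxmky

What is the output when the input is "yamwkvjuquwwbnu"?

awvuuwn

What's happening: keep every other character starting from the second (positions 2nd, 4th, 6th, ...).
On "yamwkvjuquwwbnu" that produces "awvuuwn".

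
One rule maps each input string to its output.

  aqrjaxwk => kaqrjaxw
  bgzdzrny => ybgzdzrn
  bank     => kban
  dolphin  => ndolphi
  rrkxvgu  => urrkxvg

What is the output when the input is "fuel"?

lfue

Rule — move the last character to the front.
On "fuel" that produces "lfue".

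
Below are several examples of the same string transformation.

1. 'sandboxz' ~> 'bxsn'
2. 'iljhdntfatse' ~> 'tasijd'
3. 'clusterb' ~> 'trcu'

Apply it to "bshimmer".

mebh

Each output is the input with this applied: swap the front and back halves of the string, then keep every other character starting from the first (positions 1st, 3rd, 5th, ...).
For "bshimmer", step one produces "mmerbshi"; step two turns that into "mebh".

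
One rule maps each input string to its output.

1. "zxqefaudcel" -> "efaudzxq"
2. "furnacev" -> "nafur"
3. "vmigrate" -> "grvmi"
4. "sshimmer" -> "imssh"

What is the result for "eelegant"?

The transformation: delete the last 3 characters, then move the first 3 characters to the end (rotate left by 3).
"eelegant" → "eeleg" → "egeel".

egeel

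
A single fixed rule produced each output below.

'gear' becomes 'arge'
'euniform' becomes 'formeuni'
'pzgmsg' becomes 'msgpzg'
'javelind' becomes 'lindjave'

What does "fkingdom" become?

In each case the input is transformed by: swap the front and back halves of the string.
"fkingdom" → "gdomfkin".

gdomfkin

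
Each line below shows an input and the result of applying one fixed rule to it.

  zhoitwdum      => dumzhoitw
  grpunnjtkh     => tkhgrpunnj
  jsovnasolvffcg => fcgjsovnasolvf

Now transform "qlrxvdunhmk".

hmkqlrxvdun

The transformation: move the last 3 characters to the front (rotate right by 3).
On "qlrxvdunhmk" that produces "hmkqlrxvdun".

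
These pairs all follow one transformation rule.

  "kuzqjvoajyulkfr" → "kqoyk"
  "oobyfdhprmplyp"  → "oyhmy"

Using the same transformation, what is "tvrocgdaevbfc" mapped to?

What's happening: keep one character in every 3, starting at position 1 (positions 1st, 4th, 7th, ...).
On "tvrocgdaevbfc" that produces "todvc".

todvc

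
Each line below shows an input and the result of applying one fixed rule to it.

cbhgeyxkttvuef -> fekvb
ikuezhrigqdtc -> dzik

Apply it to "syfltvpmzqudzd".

Each output is the input with this applied: keep one character in every 3, starting at position 2 (positions 2nd, 5th, 8th, ...), then swap the first and last characters.
"syfltvpmzqudzd" → "ytmud" → "dtmuy".
(Check on "ikuezhrigqdtc": → "kzid" → "dzik" ✓)

dtmuy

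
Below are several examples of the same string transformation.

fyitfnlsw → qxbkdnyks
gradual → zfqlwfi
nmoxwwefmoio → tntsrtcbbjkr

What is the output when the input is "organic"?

snhtwlf

The rule is to move the last 3 characters to the front (rotate right by 3), then shift every letter 5 places forward in the alphabet (wrapping around).
On "organic": the first step gives "nicorga", and the second then gives "snhtwlf".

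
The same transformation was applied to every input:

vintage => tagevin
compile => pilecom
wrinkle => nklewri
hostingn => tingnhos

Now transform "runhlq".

Looking at the pairs, the operation is to move the first 3 characters to the end (rotate left by 3).
Applying that to "runhlq" gives "hlqrun".

hlqrun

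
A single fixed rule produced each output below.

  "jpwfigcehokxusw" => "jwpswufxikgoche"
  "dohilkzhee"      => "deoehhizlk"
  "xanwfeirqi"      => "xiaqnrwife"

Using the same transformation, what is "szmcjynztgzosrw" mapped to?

What's happening: take characters alternately from the front and the back (1st, last, 2nd, 2nd-last, ...).
"szmcjynztgzosrw" → "swzrmscojzygntz".

swzrmscojzygntz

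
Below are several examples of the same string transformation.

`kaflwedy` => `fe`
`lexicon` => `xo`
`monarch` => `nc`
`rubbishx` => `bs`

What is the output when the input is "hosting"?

sn

The rule is to keep one character in every 3, starting at position 3 (positions 3rd, 6th, 9th, ...).
So "hosting" becomes "sn".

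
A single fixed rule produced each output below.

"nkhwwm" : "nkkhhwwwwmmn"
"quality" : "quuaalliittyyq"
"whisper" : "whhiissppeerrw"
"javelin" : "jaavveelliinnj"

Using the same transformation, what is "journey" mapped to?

joouurrnneeyyj

In each case the input is transformed by: double every character, then move the first character to the end.
"journey" → "jjoouurrnneeyy" → "joouurrnneeyyj".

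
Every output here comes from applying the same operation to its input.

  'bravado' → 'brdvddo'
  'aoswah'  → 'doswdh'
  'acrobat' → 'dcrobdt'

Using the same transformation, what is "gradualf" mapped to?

Rule — replace every "a" with "d".
On "gradualf" that produces "grddudlf".

grddudlf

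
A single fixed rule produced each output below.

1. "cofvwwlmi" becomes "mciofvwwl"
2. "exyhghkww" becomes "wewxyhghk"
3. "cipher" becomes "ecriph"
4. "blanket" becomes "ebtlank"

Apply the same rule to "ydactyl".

yyldact

The pattern: swap the first and last characters, then move the last 2 characters to the front (rotate right by 2).
Working it through for "ydactyl": intermediate "ldactyy", final "yyldact".
(Check on "cipher": → "riphec" → "ecriph" ✓)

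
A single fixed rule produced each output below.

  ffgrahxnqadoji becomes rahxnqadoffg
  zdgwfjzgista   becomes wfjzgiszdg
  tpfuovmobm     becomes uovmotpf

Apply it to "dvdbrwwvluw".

brwwvldvd

In each case the input is transformed by: delete the last 2 characters, then move the first 3 characters to the end (rotate left by 3).
For "dvdbrwwvluw", step one produces "dvdbrwwvl"; step two turns that into "brwwvldvd".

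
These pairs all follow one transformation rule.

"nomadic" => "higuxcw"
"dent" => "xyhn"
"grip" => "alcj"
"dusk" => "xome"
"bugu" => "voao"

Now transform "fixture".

The transformation: shift every letter 6 places backward in the alphabet (wrapping around).
"fixture" → "zcrnoly".

zcrnoly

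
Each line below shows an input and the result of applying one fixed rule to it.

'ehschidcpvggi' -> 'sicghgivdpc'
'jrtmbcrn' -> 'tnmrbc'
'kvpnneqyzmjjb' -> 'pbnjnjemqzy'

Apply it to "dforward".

odrrwa

What's happening: delete the first 2 characters, then take characters alternately from the front and the back (1st, last, 2nd, 2nd-last, ...).
Applying both steps to "dforward": "orward", then "odrrwa".
(Check on "ehschidcpvggi": → "schidcpvggi" → "sicghgivdpc" ✓)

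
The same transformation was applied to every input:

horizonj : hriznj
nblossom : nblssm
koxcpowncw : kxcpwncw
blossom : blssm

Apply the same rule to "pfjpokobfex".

pfjpkbfex

Rule — remove every "o".
For "pfjpokobfex" the result is "pfjpkbfex".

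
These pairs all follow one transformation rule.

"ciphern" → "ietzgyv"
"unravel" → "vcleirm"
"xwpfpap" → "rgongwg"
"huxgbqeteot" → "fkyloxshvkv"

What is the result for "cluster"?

vitcljk

Rule — move the last 2 characters to the front (rotate right by 2), then shift every letter 9 places backward in the alphabet (wrapping around).
Applying both steps to "cluster": "erclust", then "vitcljk".
(Check on "huxgbqeteot": → "othuxgbqete" → "fkyloxshvkv" ✓)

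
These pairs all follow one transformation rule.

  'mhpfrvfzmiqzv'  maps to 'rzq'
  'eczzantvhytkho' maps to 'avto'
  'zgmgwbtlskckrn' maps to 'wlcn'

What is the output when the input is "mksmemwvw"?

ev

Looking at the pairs, the operation is to delete the first 2 characters, then keep one character in every 3, starting at position 3 (positions 3rd, 6th, 9th, ...).
For "mksmemwvw", step one produces "smemwvw"; step two turns that into "ev".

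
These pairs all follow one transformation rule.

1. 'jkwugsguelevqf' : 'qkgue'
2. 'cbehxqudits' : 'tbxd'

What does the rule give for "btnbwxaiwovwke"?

What's happening: move the last 3 characters to the front (rotate right by 3), then keep one character in every 3, starting at position 2 (positions 2nd, 5th, 8th, ...).
Starting from "btnbwxaiwovwke": after the first operation, "wkebtnbwxaiwov"; after the second, "ktwiv".

ktwiv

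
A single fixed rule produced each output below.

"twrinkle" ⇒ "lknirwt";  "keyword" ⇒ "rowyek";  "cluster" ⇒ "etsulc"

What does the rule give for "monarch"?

cranom

In each case the input is transformed by: delete the last character, then reverse the string.
For "monarch" the result is "cranom".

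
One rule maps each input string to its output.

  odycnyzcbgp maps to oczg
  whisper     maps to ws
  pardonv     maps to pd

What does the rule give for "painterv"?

pnr

In each case the input is transformed by: move the last character to the front, then keep one character in every 3, starting at position 2 (positions 2nd, 5th, 8th, ...).
Working it through for "painterv": intermediate "vpainter", final "pnr".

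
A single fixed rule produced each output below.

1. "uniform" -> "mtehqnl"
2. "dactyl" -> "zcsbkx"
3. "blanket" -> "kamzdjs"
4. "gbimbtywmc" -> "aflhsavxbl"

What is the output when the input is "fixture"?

Each output is the input with this applied: swap each adjacent pair of characters (1↔2, 3↔4, ...), then shift every letter 1 place backward in the alphabet (wrapping around).
On "fixture": the first step gives "iftxrue", and the second then gives "heswqtd".

heswqtd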